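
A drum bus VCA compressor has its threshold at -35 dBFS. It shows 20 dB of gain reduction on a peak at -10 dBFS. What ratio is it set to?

Input overshoot = -10 − (-35) = 25 dB.
Output overshoot = 25 − 20 = 5 dB.
Ratio = input overshoot / output overshoot = 25 / 5 = 5.

5:1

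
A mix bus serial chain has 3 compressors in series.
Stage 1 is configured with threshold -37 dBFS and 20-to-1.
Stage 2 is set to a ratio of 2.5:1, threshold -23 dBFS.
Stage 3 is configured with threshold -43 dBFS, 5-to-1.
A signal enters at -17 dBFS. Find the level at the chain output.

Stage 1: overshoot 20 dB → 20/20 = 1 dB → -36 dBFS.
Stage 2: -36 dBFS is at or below the -23 dBFS threshold — no compression; output -36 dBFS.
Stage 3: overshoot 7 dB → 7/5 = 1.4 dB → -41.6 dBFS.

-41.6 dBFS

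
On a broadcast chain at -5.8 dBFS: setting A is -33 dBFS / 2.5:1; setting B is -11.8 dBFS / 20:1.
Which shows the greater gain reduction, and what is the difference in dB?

A, by 10.62 dB

A: GR = 27.2 − 27.2/2.5 = 16.32 dB.
B: GR = 6 − 6/20 = 5.7 dB.
A reduces 10.62 dB more.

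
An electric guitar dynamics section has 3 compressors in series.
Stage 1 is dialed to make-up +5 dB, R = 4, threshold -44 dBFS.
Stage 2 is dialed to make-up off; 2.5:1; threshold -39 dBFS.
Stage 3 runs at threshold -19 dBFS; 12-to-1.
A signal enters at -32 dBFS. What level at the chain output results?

Stage 1: overshoot 12 dB → 12/4 = 3 dB → -41 dBFS; +5 dB make-up → -36 dBFS.
Stage 2: overshoot 3 dB → 3/2.5 = 1.2 dB → -37.8 dBFS.
Stage 3: below threshold (-37.8 ≤ -19); passes unchanged; output -37.8 dBFS.

-37.8 dBFS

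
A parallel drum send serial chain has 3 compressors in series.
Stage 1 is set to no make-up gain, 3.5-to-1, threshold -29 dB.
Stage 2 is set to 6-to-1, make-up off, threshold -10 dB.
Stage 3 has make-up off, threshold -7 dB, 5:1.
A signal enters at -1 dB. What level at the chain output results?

-21 dB

Stage 1: overshoot 28 dB → 28/3.5 = 8 dB → -21 dB.
Stage 2: -21 dB ≤ -10 dB, so stage 2 doesn't engage; output -21 dB.
Stage 3: -21 dB ≤ -7 dB, so stage 3 doesn't engage; output -21 dB.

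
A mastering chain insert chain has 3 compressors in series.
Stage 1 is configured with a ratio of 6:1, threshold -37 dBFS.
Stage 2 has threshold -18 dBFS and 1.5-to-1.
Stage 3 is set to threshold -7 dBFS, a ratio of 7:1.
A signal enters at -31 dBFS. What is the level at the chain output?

Stage 1: overshoot 6 dB → 6/6 = 1 dB → -36 dBFS.
Stage 2: -36 dBFS ≤ -18 dBFS, so stage 2 doesn't engage; output -36 dBFS.
Stage 3: -36 dBFS is at or below the -7 dBFS threshold — no compression; output -36 dBFS.

-36 dBFS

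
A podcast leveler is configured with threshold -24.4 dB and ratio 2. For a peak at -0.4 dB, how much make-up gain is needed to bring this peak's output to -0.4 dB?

12 dB

The peak compresses to -24.4 + 24/2 = -12.4 dB.
To reach -0.4 dB requires -0.4 − (-12.4) = 12 dB of make-up.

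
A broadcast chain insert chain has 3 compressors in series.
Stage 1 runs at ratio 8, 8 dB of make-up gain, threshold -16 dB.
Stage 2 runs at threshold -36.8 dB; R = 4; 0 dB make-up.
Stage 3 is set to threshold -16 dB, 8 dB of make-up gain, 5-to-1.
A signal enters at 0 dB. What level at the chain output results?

Stage 1: 16 dB above -16 dB, reduced 8:1 to 2 dB above → -14 dB; +8 dB make-up → -6 dB.
Stage 2: 30.8 dB above -36.8 dB, reduced 4:1 to 7.7 dB above → -29.1 dB.
Stage 3: -29.1 dB ≤ -16 dB, so stage 3 doesn't engage; make-up brings it to -21.1 dB.

-21.1 dB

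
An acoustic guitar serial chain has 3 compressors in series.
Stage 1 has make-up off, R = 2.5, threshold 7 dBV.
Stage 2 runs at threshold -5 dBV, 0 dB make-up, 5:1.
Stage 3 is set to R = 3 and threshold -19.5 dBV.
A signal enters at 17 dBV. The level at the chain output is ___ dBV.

Stage 1: 10 dB above 7 dBV, reduced 2.5:1 to 4 dB above → 11 dBV.
Stage 2: overshoot 16 dB → 16/5 = 3.2 dB → -1.8 dBV.
Stage 3: -1.8 dBV is 17.7 dB over -19.5 dBV; at 3:1 that becomes 5.9 dB over, giving -13.6 dBV.

-13.6 dBV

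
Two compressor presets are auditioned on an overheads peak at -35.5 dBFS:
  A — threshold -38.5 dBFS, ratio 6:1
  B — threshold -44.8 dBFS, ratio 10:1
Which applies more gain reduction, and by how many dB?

B, by 5.87 dB

A: 3 dB over, compressed to 0.5 dB over, so 2.5 dB of GR.
B: 9.3 dB over, compressed to 0.93 dB over, so 8.37 dB of GR.
B applies 5.87 dB more gain reduction.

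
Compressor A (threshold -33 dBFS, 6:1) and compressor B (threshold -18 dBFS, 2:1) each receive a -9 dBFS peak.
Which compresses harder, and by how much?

A: GR = 24 − 24/6 = 20 dB.
B: GR = 9 − 9/2 = 4.5 dB.
A applies 15.5 dB more gain reduction.

A, by 15.5 dB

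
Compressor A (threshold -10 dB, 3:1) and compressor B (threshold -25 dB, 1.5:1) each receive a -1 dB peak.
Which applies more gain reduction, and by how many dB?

A: GR = 9 − 9/3 = 6 dB.
B: GR = 24 − 24/1.5 = 8 dB.
B applies 2 dB more gain reduction.

B, by 2 dB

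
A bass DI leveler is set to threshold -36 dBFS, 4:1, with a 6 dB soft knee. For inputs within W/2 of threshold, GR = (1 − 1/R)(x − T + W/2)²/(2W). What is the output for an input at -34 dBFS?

x − T + W/2 = -34 − (-36) + 3 = 5.
GR = (1 − 1/4) × 5² / 12 = 0.75 × 25 / 12 = 1.5625 dB.
Output = -34 − 1.5625 = -35.5625 dBFS.

-35.5625 dBFS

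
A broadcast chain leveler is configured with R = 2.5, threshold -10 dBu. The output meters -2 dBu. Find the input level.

10 dBu

Post-compression overshoot = -2 − (-10) = 8 dB.
Undo the ratio: input overshoot = 8 × 2.5 = 20 dB, giving input = 10 dBu.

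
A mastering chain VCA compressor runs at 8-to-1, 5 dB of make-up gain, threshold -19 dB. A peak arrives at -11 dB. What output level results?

Overshoot: -11 − (-19) = 8 dB.
At 8:1 the overshoot is divided by 8, leaving 1 dB above threshold.
So the level is -19 + 1 = -18 dB; make-up adds 5 dB, giving -13 dB.

-13 dB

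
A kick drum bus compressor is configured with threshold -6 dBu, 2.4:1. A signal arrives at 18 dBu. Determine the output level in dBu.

18 dBu sits 24 dB over threshold.
At 2.4:1 the overshoot is divided by 2.4, leaving 10 dB above threshold.
Output = -6 + 10 = 4 dBu.

4 dBu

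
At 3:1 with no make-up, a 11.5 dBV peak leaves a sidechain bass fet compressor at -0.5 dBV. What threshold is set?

-6.5 dBV

Gain reduction = 11.5 − (-0.5) = 12 dB; output overshoot = GR / (R − 1) = 12 / 2 = 6 dB.
Threshold = output − output overshoot = -0.5 − 6 = -6.5 dBV.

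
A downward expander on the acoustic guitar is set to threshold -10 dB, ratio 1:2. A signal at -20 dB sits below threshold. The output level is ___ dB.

-30 dB

Undershoot = (-10) − (-20) = 10 dB.
At 1:2, that expands to 20 dB under threshold.
Output = -10 − 20 = -30 dB.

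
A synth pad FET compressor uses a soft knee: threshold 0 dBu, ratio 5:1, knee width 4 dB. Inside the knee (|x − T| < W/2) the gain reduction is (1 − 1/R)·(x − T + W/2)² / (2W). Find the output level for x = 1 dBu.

0.1 dBu

x − T + W/2 = 1 − 0 + 2 = 3.
GR = (1 − 1/5) × 3² / 8 = 0.8 × 9 / 8 = 0.9 dB.
Output = 1 − 0.9 = 0.1 dBu.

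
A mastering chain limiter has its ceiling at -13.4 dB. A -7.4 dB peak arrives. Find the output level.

The limiter clamps the peak to its -13.4 dB ceiling.

-13.4 dB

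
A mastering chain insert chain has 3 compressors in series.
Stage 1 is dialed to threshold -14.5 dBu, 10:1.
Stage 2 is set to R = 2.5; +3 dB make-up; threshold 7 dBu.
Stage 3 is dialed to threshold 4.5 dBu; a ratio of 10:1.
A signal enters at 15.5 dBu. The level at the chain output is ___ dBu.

-8.5 dBu

Stage 1: 30 dB above -14.5 dBu, reduced 10:1 to 3 dB above → -11.5 dBu.
Stage 2: -11.5 dBu is at or below the 7 dBu threshold — no compression; make-up brings it to -8.5 dBu.
Stage 3: below threshold (-8.5 ≤ 4.5); passes unchanged; output -8.5 dBu.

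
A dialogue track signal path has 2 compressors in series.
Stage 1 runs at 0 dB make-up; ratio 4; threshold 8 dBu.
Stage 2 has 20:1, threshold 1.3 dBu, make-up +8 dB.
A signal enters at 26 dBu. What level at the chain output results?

Stage 1: overshoot 18 dB → 18/4 = 4.5 dB → 12.5 dBu.
Stage 2: 12.5 dBu is 11.2 dB over 1.3 dBu; at 20:1 that becomes 0.56 dB over, giving 1.86 dBu; +8 dB make-up → 9.86 dBu.

9.86 dBu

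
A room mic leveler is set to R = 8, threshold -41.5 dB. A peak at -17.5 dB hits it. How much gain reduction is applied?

Overshoot = -17.5 − (-41.5) = 24 dB.
After 8:1 compression the overshoot becomes 24/8 = 3 dB.
So the signal is attenuated by 24 − 3 = 21 dB.

21 dB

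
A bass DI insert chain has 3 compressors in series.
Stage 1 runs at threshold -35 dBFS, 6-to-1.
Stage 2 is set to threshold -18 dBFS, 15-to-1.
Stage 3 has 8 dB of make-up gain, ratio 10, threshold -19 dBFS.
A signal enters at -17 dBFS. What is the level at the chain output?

Stage 1: 18 dB above -35 dBFS, reduced 6:1 to 3 dB above → -32 dBFS.
Stage 2: -32 dBFS ≤ -18 dBFS, so stage 2 doesn't engage; output -32 dBFS.
Stage 3: -32 dBFS ≤ -19 dBFS, so stage 3 doesn't engage; make-up brings it to -24 dBFS.

-24 dBFS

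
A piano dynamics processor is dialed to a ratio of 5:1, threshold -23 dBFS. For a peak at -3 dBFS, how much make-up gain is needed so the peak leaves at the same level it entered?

16 dB

The peak compresses to -23 + 20/5 = -19 dBFS.
To reach -3 dBFS requires -3 − (-19) = 16 dB of make-up.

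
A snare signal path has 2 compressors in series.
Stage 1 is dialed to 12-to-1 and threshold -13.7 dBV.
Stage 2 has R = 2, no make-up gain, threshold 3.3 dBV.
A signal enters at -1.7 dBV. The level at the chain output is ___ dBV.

Stage 1: overshoot 12 dB → 12/12 = 1 dB → -12.7 dBV.
Stage 2: -12.7 dBV is at or below the 3.3 dBV threshold — no compression; output -12.7 dBV.

-12.7 dBV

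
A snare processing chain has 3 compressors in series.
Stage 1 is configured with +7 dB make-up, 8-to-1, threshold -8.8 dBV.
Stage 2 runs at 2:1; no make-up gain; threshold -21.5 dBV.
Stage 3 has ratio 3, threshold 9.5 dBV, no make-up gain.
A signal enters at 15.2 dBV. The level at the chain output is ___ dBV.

Stage 1: 15.2 dBV is 24 dB over -8.8 dBV; at 8:1 that becomes 3 dB over, giving -5.8 dBV; +7 dB make-up → 1.2 dBV.
Stage 2: 1.2 dBV is 22.7 dB over -21.5 dBV; at 2:1 that becomes 11.35 dB over, giving -10.15 dBV.
Stage 3: -10.15 dBV ≤ 9.5 dBV, so stage 3 doesn't engage; output -10.15 dBV.

-10.15 dBV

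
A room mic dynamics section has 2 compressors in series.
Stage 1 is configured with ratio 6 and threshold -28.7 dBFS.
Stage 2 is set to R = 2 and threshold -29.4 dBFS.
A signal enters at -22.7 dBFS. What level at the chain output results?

-28.55 dBFS

Stage 1: overshoot 6 dB → 6/6 = 1 dB → -27.7 dBFS.
Stage 2: 1.7 dB above -29.4 dBFS, reduced 2:1 to 0.85 dB above → -28.55 dBFS.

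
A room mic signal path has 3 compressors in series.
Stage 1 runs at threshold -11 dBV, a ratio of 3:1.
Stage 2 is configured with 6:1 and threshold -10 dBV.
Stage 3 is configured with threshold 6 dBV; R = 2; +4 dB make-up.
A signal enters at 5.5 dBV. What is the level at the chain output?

Stage 1: 5.5 dBV is 16.5 dB over -11 dBV; at 3:1 that becomes 5.5 dB over, giving -5.5 dBV.
Stage 2: 4.5 dB above -10 dBV, reduced 6:1 to 0.75 dB above → -9.25 dBV.
Stage 3: -9.25 dBV ≤ 6 dBV, so stage 3 doesn't engage; make-up brings it to -5.25 dBV.

-5.25 dBV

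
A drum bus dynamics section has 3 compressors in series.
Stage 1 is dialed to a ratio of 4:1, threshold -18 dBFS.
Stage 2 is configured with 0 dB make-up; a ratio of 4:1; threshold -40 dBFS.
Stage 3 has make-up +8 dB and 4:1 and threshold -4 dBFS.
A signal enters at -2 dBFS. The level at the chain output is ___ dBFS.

Stage 1: 16 dB above -18 dBFS, reduced 4:1 to 4 dB above → -14 dBFS.
Stage 2: -14 dBFS is 26 dB over -40 dBFS; at 4:1 that becomes 6.5 dB over, giving -33.5 dBFS.
Stage 3: -33.5 dBFS is at or below the -4 dBFS threshold — no compression; make-up brings it to -25.5 dBFS.

-25.5 dBFS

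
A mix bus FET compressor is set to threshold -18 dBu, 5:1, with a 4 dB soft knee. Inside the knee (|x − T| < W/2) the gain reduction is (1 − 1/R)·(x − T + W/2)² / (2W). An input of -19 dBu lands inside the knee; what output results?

x − T + W/2 = -19 − (-18) + 2 = 1.
GR = (1 − 1/5) × 1² / 8 = 0.8 × 1 / 8 = 0.1 dB.
Output = -19 − 0.1 = -19.1 dBu.

-19.1 dBu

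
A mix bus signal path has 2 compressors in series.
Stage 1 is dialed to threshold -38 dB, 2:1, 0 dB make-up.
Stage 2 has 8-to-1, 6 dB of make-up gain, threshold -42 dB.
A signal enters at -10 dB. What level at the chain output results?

Stage 1: overshoot 28 dB → 28/2 = 14 dB → -24 dB.
Stage 2: -24 dB is 18 dB over -42 dB; at 8:1 that becomes 2.25 dB over, giving -39.75 dB; +6 dB make-up → -33.75 dB.

-33.75 dB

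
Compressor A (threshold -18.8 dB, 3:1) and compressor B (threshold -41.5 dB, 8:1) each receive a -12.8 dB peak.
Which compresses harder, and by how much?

A: GR = 6 − 6/3 = 4 dB.
B: GR = 28.7 − 28.7/8 = 25.1125 dB.
B applies 21.1125 dB more gain reduction.

B, by 21.1125 dB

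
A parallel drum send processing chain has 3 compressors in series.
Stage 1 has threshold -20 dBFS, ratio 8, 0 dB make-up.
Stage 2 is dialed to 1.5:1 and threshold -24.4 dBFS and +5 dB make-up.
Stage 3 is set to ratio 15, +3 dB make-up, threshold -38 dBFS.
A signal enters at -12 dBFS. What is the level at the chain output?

Stage 1: overshoot 8 dB → 8/8 = 1 dB → -19 dBFS.
Stage 2: -19 dBFS is 5.4 dB over -24.4 dBFS; at 1.5:1 that becomes 3.6 dB over, giving -20.8 dBFS; +5 dB make-up → -15.8 dBFS.
Stage 3: -15.8 dBFS is 22.2 dB over -38 dBFS; at 15:1 that becomes 1.48 dB over, giving -36.52 dBFS; +3 dB make-up → -33.52 dBFS.

-33.52 dBFS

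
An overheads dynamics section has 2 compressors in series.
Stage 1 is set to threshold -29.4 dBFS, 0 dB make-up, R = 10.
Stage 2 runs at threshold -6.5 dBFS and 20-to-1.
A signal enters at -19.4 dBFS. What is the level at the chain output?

-28.4 dBFS

Stage 1: 10 dB above -29.4 dBFS, reduced 10:1 to 1 dB above → -28.4 dBFS.
Stage 2: below threshold (-28.4 ≤ -6.5); passes unchanged; output -28.4 dBFS.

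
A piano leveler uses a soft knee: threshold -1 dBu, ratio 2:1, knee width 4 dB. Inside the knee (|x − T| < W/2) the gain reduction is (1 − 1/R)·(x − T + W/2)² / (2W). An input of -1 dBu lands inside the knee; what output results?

-1.25 dBu

x − T + W/2 = -1 − (-1) + 2 = 2.
GR = (1 − 1/2) × 2² / 8 = 0.5 × 4 / 8 = 0.25 dB.
Output = -1 − 0.25 = -1.25 dBu.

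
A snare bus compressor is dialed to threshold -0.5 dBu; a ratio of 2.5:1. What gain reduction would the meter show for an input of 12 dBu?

12 dBu exceeds the threshold by 12.5 dB.
At 2.5:1, output sits 12.5/2.5 = 5 dB above threshold.
Gain reduction = 12.5 − 5 = 7.5 dB.

7.5 dB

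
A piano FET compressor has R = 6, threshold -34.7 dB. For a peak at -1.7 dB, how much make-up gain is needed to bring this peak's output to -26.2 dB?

3 dB

Without make-up, output = threshold + overshoot/6 = -34.7 + 5.5 = -29.2 dB.
Gap to target: 3 dB.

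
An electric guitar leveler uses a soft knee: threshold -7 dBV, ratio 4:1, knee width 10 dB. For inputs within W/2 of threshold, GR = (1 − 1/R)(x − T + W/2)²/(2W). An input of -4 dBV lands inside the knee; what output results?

-6.4 dBV

x − T + W/2 = -4 − (-7) + 5 = 8.
GR = (1 − 1/4) × 8² / 20 = 0.75 × 64 / 20 = 2.4 dB.
Output = -4 − 2.4 = -6.4 dBV.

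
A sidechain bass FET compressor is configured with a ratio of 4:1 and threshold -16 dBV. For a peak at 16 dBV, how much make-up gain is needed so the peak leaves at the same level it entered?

24 dB

Overshoot 32 dB → 32/4 = 8 dB after compression, so the compressed level is -16 + 8 = -8 dBV.
Make-up = target − compressed = 16 − (-8) = 24 dB.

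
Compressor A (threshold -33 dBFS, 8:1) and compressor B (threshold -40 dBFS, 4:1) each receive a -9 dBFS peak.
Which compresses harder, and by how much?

B, by 2.25 dB

A: GR = 24 − 24/8 = 21 dB.
B: GR = 31 − 31/4 = 23.25 dB.
Difference: 2.25 dB in favour of B.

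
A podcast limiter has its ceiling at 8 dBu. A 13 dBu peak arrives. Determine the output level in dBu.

8 dBu

A brickwall limiter is an ∞:1 compressor: any input above the ceiling is clamped to 8 dBu.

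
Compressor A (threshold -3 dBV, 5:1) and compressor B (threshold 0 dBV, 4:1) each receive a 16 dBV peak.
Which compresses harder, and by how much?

A: 19 dB over, compressed to 3.8 dB over, so 15.2 dB of GR.
B: 16 dB over, compressed to 4 dB over, so 12 dB of GR.
A applies 3.2 dB more gain reduction.

A, by 3.2 dB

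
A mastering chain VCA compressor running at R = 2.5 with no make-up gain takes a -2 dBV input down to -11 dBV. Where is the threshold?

-17 dBV

Let T be the threshold. Output overshoot = (input overshoot)/R, so -11 − T = (-2 − T)/2.5.
2.5·(-11 − T) = -2 − T → 1.5·T = -27.5 − (-2) = -25.5.
T = -25.5/1.5 = -17 dBV.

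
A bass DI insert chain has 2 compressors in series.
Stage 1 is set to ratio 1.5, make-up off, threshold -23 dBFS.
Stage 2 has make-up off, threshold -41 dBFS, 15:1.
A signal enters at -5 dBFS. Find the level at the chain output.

-39 dBFS

Stage 1: 18 dB above -23 dBFS, reduced 1.5:1 to 12 dB above → -11 dBFS.
Stage 2: overshoot 30 dB → 30/15 = 2 dB → -39 dBFS.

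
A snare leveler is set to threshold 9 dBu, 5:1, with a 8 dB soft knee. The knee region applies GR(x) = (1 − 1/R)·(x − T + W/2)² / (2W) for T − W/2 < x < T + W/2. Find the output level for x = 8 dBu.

x − T + W/2 = 8 − 9 + 4 = 3.
GR = (1 − 1/5) × 3² / 16 = 0.8 × 9 / 16 = 0.45 dB.
Output = 8 − 0.45 = 7.55 dBu.

7.55 dBu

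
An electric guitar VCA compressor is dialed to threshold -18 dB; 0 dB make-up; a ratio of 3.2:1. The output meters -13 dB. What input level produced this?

Post-compression overshoot = -13 − (-18) = 5 dB.
Before 3.2:1 compression the overshoot was 5 × 3.2 = 16 dB, so input = -18 + 16 = -2 dB.

-2 dB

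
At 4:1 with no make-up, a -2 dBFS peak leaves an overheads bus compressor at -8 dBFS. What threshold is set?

Gain reduction = -2 − (-8) = 6 dB; output overshoot = GR / (R − 1) = 6 / 3 = 2 dB.
Threshold = output − output overshoot = -8 − 2 = -10 dBFS.

-10 dBFS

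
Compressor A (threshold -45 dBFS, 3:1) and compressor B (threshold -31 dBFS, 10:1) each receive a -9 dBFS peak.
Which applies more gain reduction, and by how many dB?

A: 36 dB over, compressed to 12 dB over, so 24 dB of GR.
B: 22 dB over, compressed to 2.2 dB over, so 19.8 dB of GR.
A applies 4.2 dB more gain reduction.

A, by 4.2 dB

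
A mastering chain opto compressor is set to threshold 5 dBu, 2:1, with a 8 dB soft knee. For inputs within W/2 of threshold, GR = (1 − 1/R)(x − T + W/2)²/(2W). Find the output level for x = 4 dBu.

x − T + W/2 = 4 − 5 + 4 = 3.
GR = (1 − 1/2) × 3² / 16 = 0.5 × 9 / 16 = 0.28125 dB.
Output = 4 − 0.28125 = 3.71875 dBu.

3.71875 dBu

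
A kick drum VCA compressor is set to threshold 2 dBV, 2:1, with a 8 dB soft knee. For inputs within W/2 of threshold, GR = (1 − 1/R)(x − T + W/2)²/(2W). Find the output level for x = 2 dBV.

x − T + W/2 = 2 − 2 + 4 = 4.
GR = (1 − 1/2) × 4² / 16 = 0.5 × 16 / 16 = 0.5 dB.
Output = 2 − 0.5 = 1.5 dBV.

1.5 dBV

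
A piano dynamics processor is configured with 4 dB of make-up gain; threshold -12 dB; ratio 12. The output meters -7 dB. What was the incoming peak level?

0 dB

Remove make-up: -7 − 4 = -11 dB.
The compressed level sits -11 − (-12) = 1 dB over threshold.
Undo the ratio: input overshoot = 1 × 12 = 12 dB, giving input = 0 dB.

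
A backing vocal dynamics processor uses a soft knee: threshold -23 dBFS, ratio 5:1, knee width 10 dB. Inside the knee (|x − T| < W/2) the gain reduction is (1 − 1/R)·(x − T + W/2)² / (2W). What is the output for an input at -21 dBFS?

-22.96 dBFS

x − T + W/2 = -21 − (-23) + 5 = 7.
GR = (1 − 1/5) × 7² / 20 = 0.8 × 49 / 20 = 1.96 dB.
Output = -21 − 1.96 = -22.96 dBFS.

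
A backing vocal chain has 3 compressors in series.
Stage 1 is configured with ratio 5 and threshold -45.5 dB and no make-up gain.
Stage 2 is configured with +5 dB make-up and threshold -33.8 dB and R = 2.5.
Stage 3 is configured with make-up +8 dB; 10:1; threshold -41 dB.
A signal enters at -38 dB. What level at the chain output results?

Stage 1: overshoot 7.5 dB → 7.5/5 = 1.5 dB → -44 dB.
Stage 2: below threshold (-44 ≤ -33.8); passes unchanged; make-up brings it to -39 dB.
Stage 3: 2 dB above -41 dB, reduced 10:1 to 0.2 dB above → -40.8 dB; +8 dB make-up → -32.8 dB.

-32.8 dB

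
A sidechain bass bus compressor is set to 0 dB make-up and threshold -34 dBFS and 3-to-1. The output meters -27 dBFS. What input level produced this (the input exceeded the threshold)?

That's 7 dB above the -34 dBFS threshold.
Undo the ratio: input overshoot = 7 × 3 = 21 dB, giving input = -13 dBFS.

-13 dBFS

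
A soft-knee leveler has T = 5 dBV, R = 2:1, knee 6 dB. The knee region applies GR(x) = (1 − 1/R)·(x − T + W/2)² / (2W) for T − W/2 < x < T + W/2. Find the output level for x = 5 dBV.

4.625 dBV

x − T + W/2 = 5 − 5 + 3 = 3.
GR = (1 − 1/2) × 3² / 12 = 0.5 × 9 / 12 = 0.375 dB.
Output = 5 − 0.375 = 4.625 dBV.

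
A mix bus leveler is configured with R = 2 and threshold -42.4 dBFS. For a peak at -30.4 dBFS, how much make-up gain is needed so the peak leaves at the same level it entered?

6 dB

Overshoot 12 dB → 12/2 = 6 dB after compression, so the compressed level is -42.4 + 6 = -36.4 dBFS.
Make-up = target − compressed = -30.4 − (-36.4) = 6 dB.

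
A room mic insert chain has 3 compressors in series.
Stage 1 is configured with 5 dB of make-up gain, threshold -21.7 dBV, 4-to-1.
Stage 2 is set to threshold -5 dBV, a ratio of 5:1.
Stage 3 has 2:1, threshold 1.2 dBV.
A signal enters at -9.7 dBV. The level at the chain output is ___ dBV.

-13.7 dBV

Stage 1: overshoot 12 dB → 12/4 = 3 dB → -18.7 dBV; +5 dB make-up → -13.7 dBV.
Stage 2: -13.7 dBV is at or below the -5 dBV threshold — no compression; output -13.7 dBV.
Stage 3: -13.7 dBV ≤ 1.2 dBV, so stage 3 doesn't engage; output -13.7 dBV.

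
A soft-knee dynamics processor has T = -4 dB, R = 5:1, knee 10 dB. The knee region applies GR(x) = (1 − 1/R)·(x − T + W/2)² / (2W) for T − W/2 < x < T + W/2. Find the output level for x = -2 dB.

-3.96 dB

x − T + W/2 = -2 − (-4) + 5 = 7.
GR = (1 − 1/5) × 7² / 20 = 0.8 × 49 / 20 = 1.96 dB.
Output = -2 − 1.96 = -3.96 dB.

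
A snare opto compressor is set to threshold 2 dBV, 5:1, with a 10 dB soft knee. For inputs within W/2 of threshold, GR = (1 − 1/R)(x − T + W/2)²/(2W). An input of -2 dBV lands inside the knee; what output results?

-2.04 dBV

x − T + W/2 = -2 − 2 + 5 = 1.
GR = (1 − 1/5) × 1² / 20 = 0.8 × 1 / 20 = 0.04 dB.
Output = -2 − 0.04 = -2.04 dBV.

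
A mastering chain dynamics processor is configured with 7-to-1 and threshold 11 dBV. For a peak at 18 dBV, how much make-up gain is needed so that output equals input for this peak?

Without make-up, output = threshold + overshoot/7 = 11 + 1 = 12 dBV.
Gap to target: 6 dB.

6 dB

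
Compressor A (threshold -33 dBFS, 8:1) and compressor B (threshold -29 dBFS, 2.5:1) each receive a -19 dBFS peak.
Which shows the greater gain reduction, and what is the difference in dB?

A: overshoot 14 dB → output overshoot 1.75 dB → GR 12.25 dB.
B: overshoot 10 dB → output overshoot 4 dB → GR 6 dB.
Difference: 6.25 dB in favour of A.

A, by 6.25 dB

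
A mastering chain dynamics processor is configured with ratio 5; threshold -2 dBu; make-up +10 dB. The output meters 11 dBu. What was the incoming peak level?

Remove make-up: 11 − 10 = 1 dBu.
The compressed level sits 1 − (-2) = 3 dB over threshold.
Input overshoot = R × output overshoot = 15 dB → input = -2 + 15 = 13 dBu.

13 dBu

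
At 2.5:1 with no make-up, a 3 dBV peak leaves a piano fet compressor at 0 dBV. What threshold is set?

-2 dBV

Gain reduction = 3 − 0 = 3 dB; output overshoot = GR / (R − 1) = 3 / 1.5 = 2 dB.
Threshold = output − output overshoot = 0 − 2 = -2 dBV.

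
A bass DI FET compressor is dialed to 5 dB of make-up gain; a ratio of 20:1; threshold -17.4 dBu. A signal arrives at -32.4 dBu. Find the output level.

-27.4 dBu

-32.4 dBu is 15 dB below the -17.4 dBu threshold, so no gain reduction is applied.
Make-up gain adds 5 dB: -32.4 + 5 = -27.4 dBu.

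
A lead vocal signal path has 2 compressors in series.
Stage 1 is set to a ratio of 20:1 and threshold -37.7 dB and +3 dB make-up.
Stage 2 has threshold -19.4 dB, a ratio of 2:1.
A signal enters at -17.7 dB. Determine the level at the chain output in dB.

Stage 1: -17.7 dB is 20 dB over -37.7 dB; at 20:1 that becomes 1 dB over, giving -36.7 dB; +3 dB make-up → -33.7 dB.
Stage 2: -33.7 dB is at or below the -19.4 dB threshold — no compression; output -33.7 dB.

-33.7 dB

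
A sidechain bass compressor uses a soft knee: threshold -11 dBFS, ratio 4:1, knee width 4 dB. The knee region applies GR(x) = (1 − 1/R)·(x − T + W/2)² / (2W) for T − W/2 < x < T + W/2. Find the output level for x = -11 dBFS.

x − T + W/2 = -11 − (-11) + 2 = 2.
GR = (1 − 1/4) × 2² / 8 = 0.75 × 4 / 8 = 0.375 dB.
Output = -11 − 0.375 = -11.375 dBFS.

-11.375 dBFS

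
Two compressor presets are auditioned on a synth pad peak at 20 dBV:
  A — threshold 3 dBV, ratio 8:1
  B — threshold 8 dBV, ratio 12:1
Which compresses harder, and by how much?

A: 17 dB over, compressed to 2.125 dB over, so 14.875 dB of GR.
B: 12 dB over, compressed to 1 dB over, so 11 dB of GR.
A reduces 3.875 dB more.

A, by 3.875 dB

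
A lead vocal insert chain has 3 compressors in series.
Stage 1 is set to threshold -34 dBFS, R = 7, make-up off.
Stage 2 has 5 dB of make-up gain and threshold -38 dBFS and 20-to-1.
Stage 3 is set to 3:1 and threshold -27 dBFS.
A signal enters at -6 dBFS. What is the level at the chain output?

Stage 1: overshoot 28 dB → 28/7 = 4 dB → -30 dBFS.
Stage 2: overshoot 8 dB → 8/20 = 0.4 dB → -37.6 dBFS; +5 dB make-up → -32.6 dBFS.
Stage 3: below threshold (-32.6 ≤ -27); passes unchanged; output -32.6 dBFS.

-32.6 dBFS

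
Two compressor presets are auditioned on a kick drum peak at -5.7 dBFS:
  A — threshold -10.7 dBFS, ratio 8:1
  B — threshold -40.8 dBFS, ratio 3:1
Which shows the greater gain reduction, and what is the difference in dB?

B, by 19.025 dB

A: 5 dB over, compressed to 0.625 dB over, so 4.375 dB of GR.
B: 35.1 dB over, compressed to 11.7 dB over, so 23.4 dB of GR.
B reduces 19.025 dB more.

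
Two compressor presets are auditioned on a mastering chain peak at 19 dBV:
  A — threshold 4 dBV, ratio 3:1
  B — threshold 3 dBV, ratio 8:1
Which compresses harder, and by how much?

B, by 4 dB

A: overshoot 15 dB → output overshoot 5 dB → GR 10 dB.
B: overshoot 16 dB → output overshoot 2 dB → GR 14 dB.
B reduces 4 dB more.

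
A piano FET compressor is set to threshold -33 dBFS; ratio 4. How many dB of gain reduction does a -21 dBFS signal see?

9 dB

The signal is 12 dB above threshold.
At 4:1, output sits 12/4 = 3 dB above threshold.
Gain reduction = 12 − 3 = 9 dB.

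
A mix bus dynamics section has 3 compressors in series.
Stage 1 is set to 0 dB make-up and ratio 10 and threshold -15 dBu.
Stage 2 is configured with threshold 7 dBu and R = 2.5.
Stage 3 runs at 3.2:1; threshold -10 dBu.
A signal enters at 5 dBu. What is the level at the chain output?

Stage 1: overshoot 20 dB → 20/10 = 2 dB → -13 dBu.
Stage 2: -13 dBu ≤ 7 dBu, so stage 2 doesn't engage; output -13 dBu.
Stage 3: below threshold (-13 ≤ -10); passes unchanged; output -13 dBu.

-13 dBu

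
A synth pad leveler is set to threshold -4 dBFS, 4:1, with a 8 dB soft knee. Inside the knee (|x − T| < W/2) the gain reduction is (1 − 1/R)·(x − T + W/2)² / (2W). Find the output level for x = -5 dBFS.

x − T + W/2 = -5 − (-4) + 4 = 3.
GR = (1 − 1/4) × 3² / 16 = 0.75 × 9 / 16 = 0.421875 dB.
Output = -5 − 0.421875 = -5.421875 dBFS.

-5.421875 dBFS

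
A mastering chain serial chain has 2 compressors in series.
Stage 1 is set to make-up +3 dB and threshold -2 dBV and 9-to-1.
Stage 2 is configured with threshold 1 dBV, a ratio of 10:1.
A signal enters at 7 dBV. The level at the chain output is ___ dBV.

1.1 dBV

Stage 1: overshoot 9 dB → 9/9 = 1 dB → -1 dBV; +3 dB make-up → 2 dBV.
Stage 2: overshoot 1 dB → 1/10 = 0.1 dB → 1.1 dBV.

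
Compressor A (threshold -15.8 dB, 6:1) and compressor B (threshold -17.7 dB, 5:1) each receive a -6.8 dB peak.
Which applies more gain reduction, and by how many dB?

B, by 1.22 dB

A: overshoot 9 dB → output overshoot 1.5 dB → GR 7.5 dB.
B: overshoot 10.9 dB → output overshoot 2.18 dB → GR 8.72 dB.
Difference: 1.22 dB in favour of B.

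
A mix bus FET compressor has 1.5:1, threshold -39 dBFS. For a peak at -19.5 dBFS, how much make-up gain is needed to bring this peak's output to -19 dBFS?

7 dB

Without make-up, output = threshold + overshoot/1.5 = -39 + 13 = -26 dBFS.
Gap to target: 7 dB.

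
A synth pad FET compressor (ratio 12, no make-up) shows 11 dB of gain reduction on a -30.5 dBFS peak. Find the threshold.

-42.5 dBFS

Let T be the threshold. Output overshoot = (input overshoot)/R, so -41.5 − T = (-30.5 − T)/12.
12·(-41.5 − T) = -30.5 − T → 11·T = -498 − (-30.5) = -467.5.
T = -467.5/11 = -42.5 dBFS.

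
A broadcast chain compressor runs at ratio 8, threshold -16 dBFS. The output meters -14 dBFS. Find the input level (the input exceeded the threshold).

Post-compression overshoot = -14 − (-16) = 2 dB.
Before 8:1 compression the overshoot was 2 × 8 = 16 dB, so input = -16 + 16 = 0 dBFS.

0 dBFS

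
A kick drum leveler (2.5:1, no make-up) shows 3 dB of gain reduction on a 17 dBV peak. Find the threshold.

Let T be the threshold. Output overshoot = (input overshoot)/R, so 14 − T = (17 − T)/2.5.
2.5·(14 − T) = 17 − T → 1.5·T = 35 − 17 = 18.
T = 18/1.5 = 12 dBV.

12 dBV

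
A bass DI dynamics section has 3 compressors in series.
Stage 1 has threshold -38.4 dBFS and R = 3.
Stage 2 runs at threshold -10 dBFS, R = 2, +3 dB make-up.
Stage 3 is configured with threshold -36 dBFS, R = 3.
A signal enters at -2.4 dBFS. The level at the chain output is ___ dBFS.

Stage 1: overshoot 36 dB → 36/3 = 12 dB → -26.4 dBFS.
Stage 2: -26.4 dBFS is at or below the -10 dBFS threshold — no compression; make-up brings it to -23.4 dBFS.
Stage 3: 12.6 dB above -36 dBFS, reduced 3:1 to 4.2 dB above → -31.8 dBFS.

-31.8 dBFS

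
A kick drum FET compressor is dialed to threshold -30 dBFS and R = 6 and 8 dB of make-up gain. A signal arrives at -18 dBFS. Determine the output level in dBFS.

The input is 12 dB above the -30 dBFS threshold.
At 6:1 the overshoot is divided by 6, leaving 2 dB above threshold.
So the level is -30 + 2 = -28 dBFS; make-up adds 8 dB, giving -20 dBFS.

-20 dBFS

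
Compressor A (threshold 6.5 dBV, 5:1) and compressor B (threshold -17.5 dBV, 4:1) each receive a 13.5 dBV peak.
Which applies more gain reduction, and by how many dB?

B, by 17.65 dB

A: overshoot 7 dB → output overshoot 1.4 dB → GR 5.6 dB.
B: overshoot 31 dB → output overshoot 7.75 dB → GR 23.25 dB.
B reduces 17.65 dB more.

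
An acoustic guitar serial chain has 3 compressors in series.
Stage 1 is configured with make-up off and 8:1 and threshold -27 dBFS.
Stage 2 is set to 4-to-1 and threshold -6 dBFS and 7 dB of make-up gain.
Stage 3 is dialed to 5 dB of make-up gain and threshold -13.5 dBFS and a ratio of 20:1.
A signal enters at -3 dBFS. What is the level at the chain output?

Stage 1: 24 dB above -27 dBFS, reduced 8:1 to 3 dB above → -24 dBFS.
Stage 2: -24 dBFS is at or below the -6 dBFS threshold — no compression; make-up brings it to -17 dBFS.
Stage 3: -17 dBFS is at or below the -13.5 dBFS threshold — no compression; make-up brings it to -12 dBFS.

-12 dBFS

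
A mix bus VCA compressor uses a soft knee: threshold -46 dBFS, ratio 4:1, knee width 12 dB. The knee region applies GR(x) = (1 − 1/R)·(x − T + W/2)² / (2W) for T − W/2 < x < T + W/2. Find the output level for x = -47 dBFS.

-47.78125 dBFS

x − T + W/2 = -47 − (-46) + 6 = 5.
GR = (1 − 1/4) × 5² / 24 = 0.75 × 25 / 24 = 0.78125 dB.
Output = -47 − 0.78125 = -47.78125 dBFS.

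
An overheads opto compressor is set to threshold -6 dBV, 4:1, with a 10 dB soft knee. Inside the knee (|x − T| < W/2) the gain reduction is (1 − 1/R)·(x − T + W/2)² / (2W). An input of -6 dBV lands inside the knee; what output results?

x − T + W/2 = -6 − (-6) + 5 = 5.
GR = (1 − 1/4) × 5² / 20 = 0.75 × 25 / 20 = 0.9375 dB.
Output = -6 − 0.9375 = -6.9375 dBV.

-6.9375 dBV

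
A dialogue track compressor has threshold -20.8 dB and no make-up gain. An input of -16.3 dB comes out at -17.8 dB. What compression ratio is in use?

1.5:1

Input overshoot = -16.3 − (-20.8) = 4.5 dB; output overshoot = -17.8 − (-20.8) = 3 dB.
Ratio = 4.5 / 3 = 1.5.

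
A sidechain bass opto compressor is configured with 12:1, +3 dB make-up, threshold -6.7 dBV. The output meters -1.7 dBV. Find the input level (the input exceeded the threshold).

17.3 dBV

Remove make-up: -1.7 − 3 = -4.7 dBV.
Post-compression overshoot = -4.7 − (-6.7) = 2 dB.
Undo the ratio: input overshoot = 2 × 12 = 24 dB, giving input = 17.3 dBV.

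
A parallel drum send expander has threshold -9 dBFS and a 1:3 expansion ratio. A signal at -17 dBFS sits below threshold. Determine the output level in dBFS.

-33 dBFS

Undershoot = (-9) − (-17) = 8 dB.
At 1:3, that expands to 24 dB under threshold.
Output = -9 − 24 = -33 dBFS.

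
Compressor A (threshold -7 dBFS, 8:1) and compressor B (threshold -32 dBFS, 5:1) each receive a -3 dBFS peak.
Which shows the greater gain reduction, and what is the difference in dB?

B, by 19.7 dB

A: overshoot 4 dB → output overshoot 0.5 dB → GR 3.5 dB.
B: overshoot 29 dB → output overshoot 5.8 dB → GR 23.2 dB.
Difference: 19.7 dB in favour of B.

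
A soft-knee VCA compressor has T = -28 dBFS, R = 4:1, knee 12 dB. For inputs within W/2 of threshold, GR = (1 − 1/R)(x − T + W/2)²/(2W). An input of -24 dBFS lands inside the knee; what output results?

-27.125 dBFS

x − T + W/2 = -24 − (-28) + 6 = 10.
GR = (1 − 1/4) × 10² / 24 = 0.75 × 100 / 24 = 3.125 dB.
Output = -24 − 3.125 = -27.125 dBFS.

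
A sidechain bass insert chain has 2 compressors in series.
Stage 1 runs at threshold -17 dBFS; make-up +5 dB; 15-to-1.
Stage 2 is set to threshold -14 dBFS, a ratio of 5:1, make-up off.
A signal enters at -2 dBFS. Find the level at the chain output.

Stage 1: overshoot 15 dB → 15/15 = 1 dB → -16 dBFS; +5 dB make-up → -11 dBFS.
Stage 2: overshoot 3 dB → 3/5 = 0.6 dB → -13.4 dBFS.

-13.4 dBFS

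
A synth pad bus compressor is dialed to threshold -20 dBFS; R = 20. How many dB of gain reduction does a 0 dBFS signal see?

0 dBFS exceeds the threshold by 20 dB.
At 20:1, output sits 20/20 = 1 dB above threshold.
GR = overshoot in − overshoot out = 20 − 1 = 19 dB.

19 dB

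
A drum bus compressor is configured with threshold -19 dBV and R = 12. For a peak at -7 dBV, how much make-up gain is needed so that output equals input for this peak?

11 dB

Without make-up, output = threshold + overshoot/12 = -19 + 1 = -18 dBV.
Gap to target: 11 dB.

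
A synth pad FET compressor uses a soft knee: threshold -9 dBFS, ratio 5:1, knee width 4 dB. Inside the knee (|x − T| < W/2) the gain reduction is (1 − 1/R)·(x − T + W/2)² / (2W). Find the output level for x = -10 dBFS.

-10.1 dBFS

x − T + W/2 = -10 − (-9) + 2 = 1.
GR = (1 − 1/5) × 1² / 8 = 0.8 × 1 / 8 = 0.1 dB.
Output = -10 − 0.1 = -10.1 dBFS.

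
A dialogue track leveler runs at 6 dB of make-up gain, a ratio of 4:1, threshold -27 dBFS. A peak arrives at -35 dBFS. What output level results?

-35 dBFS is 8 dB below the -27 dBFS threshold, so no gain reduction is applied.
Make-up gain adds 6 dB: -35 + 6 = -29 dBFS.

-29 dBFS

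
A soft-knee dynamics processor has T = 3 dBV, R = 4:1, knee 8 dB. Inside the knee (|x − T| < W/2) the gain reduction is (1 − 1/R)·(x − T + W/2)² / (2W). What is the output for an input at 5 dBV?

3.3125 dBV

x − T + W/2 = 5 − 3 + 4 = 6.
GR = (1 − 1/4) × 6² / 16 = 0.75 × 36 / 16 = 1.6875 dB.
Output = 5 − 1.6875 = 3.3125 dBV.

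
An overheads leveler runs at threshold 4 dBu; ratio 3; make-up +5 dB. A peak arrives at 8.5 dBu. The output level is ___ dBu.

10.5 dBu

The input is 4.5 dB above the 4 dBu threshold.
The 4.5 dB excess becomes 1.5 dB after 3:1 reduction.
That puts the output at 5.5 dBu; make-up adds 5 dB, giving 10.5 dBu.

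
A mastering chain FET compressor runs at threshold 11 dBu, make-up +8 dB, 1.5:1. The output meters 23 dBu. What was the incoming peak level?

Remove make-up: 23 − 8 = 15 dBu.
The compressed level sits 15 − 11 = 4 dB over threshold.
Undo the ratio: input overshoot = 4 × 1.5 = 6 dB, giving input = 17 dBu.

17 dBu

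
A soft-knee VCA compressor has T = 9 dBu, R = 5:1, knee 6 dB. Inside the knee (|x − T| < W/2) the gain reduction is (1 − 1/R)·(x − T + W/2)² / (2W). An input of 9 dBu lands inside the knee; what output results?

x − T + W/2 = 9 − 9 + 3 = 3.
GR = (1 − 1/5) × 3² / 12 = 0.8 × 9 / 12 = 0.6 dB.
Output = 9 − 0.6 = 8.4 dBu.

8.4 dBu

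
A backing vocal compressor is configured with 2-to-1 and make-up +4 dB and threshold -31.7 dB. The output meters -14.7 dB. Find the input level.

-5.7 dB

Remove make-up: -14.7 − 4 = -18.7 dB.
The compressed level sits -18.7 − (-31.7) = 13 dB over threshold.
Undo the ratio: input overshoot = 13 × 2 = 26 dB, giving input = -5.7 dB.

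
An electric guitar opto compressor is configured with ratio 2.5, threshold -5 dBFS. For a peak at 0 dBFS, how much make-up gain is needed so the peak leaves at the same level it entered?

3 dB

The peak compresses to -5 + 5/2.5 = -3 dBFS.
To reach 0 dBFS requires 0 − (-3) = 3 dB of make-up.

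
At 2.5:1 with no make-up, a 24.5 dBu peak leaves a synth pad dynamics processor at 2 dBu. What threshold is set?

-13 dBu

Let T be the threshold. Output overshoot = (input overshoot)/R, so 2 − T = (24.5 − T)/2.5.
2.5·(2 − T) = 24.5 − T → 1.5·T = 5 − 24.5 = -19.5.
T = -19.5/1.5 = -13 dBu.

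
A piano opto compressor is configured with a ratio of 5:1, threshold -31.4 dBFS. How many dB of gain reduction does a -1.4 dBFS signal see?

24 dB

The signal is 30 dB above threshold.
After 5:1 compression the overshoot becomes 30/5 = 6 dB.
Gain reduction = 30 − 6 = 24 dB.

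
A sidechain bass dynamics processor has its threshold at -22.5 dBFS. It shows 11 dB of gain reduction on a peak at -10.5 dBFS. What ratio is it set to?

Input overshoot = -10.5 − (-22.5) = 12 dB.
Output overshoot = 12 − 11 = 1 dB.
Ratio = input overshoot / output overshoot = 12 / 1 = 12.

12:1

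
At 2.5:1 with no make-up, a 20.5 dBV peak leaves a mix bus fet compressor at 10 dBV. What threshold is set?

Gain reduction = 20.5 − 10 = 10.5 dB; output overshoot = GR / (R − 1) = 10.5 / 1.5 = 7 dB.
Threshold = output − output overshoot = 10 − 7 = 3 dBV.

3 dBV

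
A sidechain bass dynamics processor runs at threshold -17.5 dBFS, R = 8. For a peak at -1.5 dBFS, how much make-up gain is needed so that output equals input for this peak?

Overshoot 16 dB → 16/8 = 2 dB after compression, so the compressed level is -17.5 + 2 = -15.5 dBFS.
Make-up = target − compressed = -1.5 − (-15.5) = 14 dB.

14 dB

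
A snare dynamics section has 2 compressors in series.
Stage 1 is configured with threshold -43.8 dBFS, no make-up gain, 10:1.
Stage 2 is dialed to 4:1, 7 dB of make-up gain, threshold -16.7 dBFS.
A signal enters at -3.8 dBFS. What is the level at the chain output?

-32.8 dBFS

Stage 1: overshoot 40 dB → 40/10 = 4 dB → -39.8 dBFS.
Stage 2: below threshold (-39.8 ≤ -16.7); passes unchanged; make-up brings it to -32.8 dBFS.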